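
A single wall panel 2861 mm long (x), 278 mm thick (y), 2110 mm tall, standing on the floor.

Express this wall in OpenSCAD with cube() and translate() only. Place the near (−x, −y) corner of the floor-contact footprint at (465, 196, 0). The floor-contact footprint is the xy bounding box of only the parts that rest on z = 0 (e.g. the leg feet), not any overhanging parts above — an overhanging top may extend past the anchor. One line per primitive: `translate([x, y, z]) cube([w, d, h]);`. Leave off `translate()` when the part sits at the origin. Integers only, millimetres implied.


translate([465, 196, 0]) cube([2861, 278, 2110]);


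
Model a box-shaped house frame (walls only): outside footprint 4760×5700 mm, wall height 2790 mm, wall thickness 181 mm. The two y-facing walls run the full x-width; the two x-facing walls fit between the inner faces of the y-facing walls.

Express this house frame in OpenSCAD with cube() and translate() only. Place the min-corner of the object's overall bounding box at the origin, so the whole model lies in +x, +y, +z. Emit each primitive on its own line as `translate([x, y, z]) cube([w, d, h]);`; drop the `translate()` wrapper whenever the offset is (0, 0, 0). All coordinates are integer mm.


cube([4760, 181, 2790]);
translate([0, 5519, 0]) cube([4760, 181, 2790]);
translate([0, 181, 0]) cube([181, 5338, 2790]);
translate([4579, 181, 0]) cube([181, 5338, 2790]);


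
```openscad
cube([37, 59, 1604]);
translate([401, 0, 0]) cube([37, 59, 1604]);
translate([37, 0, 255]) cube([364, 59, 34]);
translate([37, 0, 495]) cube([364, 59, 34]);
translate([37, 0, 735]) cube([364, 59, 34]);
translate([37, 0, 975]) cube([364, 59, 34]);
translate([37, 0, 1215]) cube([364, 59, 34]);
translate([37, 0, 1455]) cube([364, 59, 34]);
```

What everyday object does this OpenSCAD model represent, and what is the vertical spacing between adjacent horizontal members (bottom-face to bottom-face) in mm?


A ladder. The rung spacing is 240 mm.

Two tall 37×59 posts with 6 short bars between them — a ladder. Adjacent rungs sit at z = 255 and z = 495, so the spacing is 495 − 255 = 240 mm.


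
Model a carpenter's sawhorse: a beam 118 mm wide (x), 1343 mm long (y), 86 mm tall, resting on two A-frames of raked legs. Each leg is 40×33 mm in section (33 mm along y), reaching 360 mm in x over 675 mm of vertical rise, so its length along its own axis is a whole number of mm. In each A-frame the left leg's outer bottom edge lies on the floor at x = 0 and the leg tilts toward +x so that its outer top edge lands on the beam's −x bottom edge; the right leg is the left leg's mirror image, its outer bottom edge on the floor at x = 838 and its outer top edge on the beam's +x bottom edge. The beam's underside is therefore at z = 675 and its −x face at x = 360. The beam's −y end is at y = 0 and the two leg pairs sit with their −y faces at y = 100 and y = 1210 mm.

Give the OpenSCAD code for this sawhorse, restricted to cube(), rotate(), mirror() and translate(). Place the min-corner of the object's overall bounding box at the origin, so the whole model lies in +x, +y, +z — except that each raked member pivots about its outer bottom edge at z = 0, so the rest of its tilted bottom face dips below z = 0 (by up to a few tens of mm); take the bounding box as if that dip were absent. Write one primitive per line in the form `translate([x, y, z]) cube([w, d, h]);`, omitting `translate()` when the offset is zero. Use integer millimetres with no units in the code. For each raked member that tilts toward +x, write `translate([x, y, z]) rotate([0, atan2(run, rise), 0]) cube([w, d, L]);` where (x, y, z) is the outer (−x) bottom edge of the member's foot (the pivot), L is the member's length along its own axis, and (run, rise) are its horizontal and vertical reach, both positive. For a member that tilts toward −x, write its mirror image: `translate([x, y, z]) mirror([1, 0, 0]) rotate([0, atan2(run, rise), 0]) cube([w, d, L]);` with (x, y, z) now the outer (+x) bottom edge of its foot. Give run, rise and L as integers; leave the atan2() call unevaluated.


translate([360, 0, 675]) cube([118, 1343, 86]);
translate([0, 100, 0]) rotate([0, atan2(360, 675), 0]) cube([40, 33, 765]);
translate([838, 100, 0]) mirror([1, 0, 0]) rotate([0, atan2(360, 675), 0]) cube([40, 33, 765]);
translate([0, 1210, 0]) rotate([0, atan2(360, 675), 0]) cube([40, 33, 765]);
translate([838, 1210, 0]) mirror([1, 0, 0]) rotate([0, atan2(360, 675), 0]) cube([40, 33, 765]);


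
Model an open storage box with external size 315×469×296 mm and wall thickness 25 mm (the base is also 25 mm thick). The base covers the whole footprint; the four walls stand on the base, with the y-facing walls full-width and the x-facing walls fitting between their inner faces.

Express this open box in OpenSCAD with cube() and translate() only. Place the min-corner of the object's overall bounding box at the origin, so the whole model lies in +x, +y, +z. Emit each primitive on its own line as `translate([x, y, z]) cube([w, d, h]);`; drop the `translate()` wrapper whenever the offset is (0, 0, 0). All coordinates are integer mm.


cube([315, 469, 25]);
translate([0, 0, 25]) cube([315, 25, 271]);
translate([0, 444, 25]) cube([315, 25, 271]);
translate([0, 25, 25]) cube([25, 419, 271]);
translate([290, 25, 25]) cube([25, 419, 271]);


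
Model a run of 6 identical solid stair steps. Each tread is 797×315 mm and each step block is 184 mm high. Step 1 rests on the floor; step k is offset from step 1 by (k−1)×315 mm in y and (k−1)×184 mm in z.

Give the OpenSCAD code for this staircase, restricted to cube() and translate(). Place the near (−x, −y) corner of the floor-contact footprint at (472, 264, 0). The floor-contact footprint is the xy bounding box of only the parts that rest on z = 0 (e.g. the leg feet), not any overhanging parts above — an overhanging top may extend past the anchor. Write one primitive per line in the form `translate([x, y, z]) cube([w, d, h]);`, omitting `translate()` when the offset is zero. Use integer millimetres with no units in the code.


translate([472, 264, 0]) cube([797, 315, 184]);
translate([472, 579, 184]) cube([797, 315, 184]);
translate([472, 894, 368]) cube([797, 315, 184]);
translate([472, 1209, 552]) cube([797, 315, 184]);
translate([472, 1524, 736]) cube([797, 315, 184]);
translate([472, 1839, 920]) cube([797, 315, 184]);


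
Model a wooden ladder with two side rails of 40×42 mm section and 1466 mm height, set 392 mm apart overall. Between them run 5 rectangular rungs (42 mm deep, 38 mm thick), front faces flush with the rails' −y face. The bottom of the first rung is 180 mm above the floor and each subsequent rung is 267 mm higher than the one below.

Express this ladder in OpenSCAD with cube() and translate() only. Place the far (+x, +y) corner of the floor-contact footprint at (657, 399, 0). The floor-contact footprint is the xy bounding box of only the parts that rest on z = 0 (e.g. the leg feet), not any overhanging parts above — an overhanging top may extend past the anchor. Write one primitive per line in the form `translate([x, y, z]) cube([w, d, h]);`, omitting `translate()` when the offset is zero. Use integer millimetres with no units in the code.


translate([265, 357, 0]) cube([40, 42, 1466]);
translate([617, 357, 0]) cube([40, 42, 1466]);
translate([305, 357, 180]) cube([312, 42, 38]);
translate([305, 357, 447]) cube([312, 42, 38]);
translate([305, 357, 714]) cube([312, 42, 38]);
translate([305, 357, 981]) cube([312, 42, 38]);
translate([305, 357, 1248]) cube([312, 42, 38]);


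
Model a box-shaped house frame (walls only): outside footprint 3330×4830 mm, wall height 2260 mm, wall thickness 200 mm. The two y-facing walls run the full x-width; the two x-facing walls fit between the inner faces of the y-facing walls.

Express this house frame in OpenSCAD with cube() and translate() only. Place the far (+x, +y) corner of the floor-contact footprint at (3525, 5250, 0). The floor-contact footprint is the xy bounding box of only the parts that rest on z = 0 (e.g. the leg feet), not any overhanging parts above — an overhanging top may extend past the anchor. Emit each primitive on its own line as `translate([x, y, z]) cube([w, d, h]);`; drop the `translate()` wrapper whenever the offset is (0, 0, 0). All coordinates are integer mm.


translate([195, 420, 0]) cube([3330, 200, 2260]);
translate([195, 5050, 0]) cube([3330, 200, 2260]);
translate([195, 620, 0]) cube([200, 4430, 2260]);
translate([3325, 620, 0]) cube([200, 4430, 2260]);


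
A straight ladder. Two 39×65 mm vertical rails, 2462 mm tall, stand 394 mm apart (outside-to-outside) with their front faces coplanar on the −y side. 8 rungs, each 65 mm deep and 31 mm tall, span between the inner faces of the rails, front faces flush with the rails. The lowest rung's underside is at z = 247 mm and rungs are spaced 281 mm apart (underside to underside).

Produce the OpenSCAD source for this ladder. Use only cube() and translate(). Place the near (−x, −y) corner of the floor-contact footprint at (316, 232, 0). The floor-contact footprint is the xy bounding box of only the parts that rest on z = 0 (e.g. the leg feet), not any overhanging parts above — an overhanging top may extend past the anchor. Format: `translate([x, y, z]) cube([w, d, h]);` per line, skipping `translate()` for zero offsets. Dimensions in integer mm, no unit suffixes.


translate([316, 232, 0]) cube([39, 65, 2462]);
translate([671, 232, 0]) cube([39, 65, 2462]);
translate([355, 232, 247]) cube([316, 65, 31]);
translate([355, 232, 528]) cube([316, 65, 31]);
translate([355, 232, 809]) cube([316, 65, 31]);
translate([355, 232, 1090]) cube([316, 65, 31]);
translate([355, 232, 1371]) cube([316, 65, 31]);
translate([355, 232, 1652]) cube([316, 65, 31]);
translate([355, 232, 1933]) cube([316, 65, 31]);
translate([355, 232, 2214]) cube([316, 65, 31]);


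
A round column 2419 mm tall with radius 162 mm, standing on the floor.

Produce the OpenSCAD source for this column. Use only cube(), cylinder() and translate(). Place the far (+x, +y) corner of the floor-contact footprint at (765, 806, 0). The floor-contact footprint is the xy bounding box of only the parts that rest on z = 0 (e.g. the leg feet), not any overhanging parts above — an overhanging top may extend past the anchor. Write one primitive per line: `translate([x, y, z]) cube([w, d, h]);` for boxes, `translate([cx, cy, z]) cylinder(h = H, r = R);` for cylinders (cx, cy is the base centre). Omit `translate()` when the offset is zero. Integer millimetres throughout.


translate([603, 644, 0]) cylinder(h = 2419, r = 162);


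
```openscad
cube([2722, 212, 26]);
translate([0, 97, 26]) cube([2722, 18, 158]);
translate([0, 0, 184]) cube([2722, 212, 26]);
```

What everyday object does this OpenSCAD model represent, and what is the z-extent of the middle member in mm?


An I-beam. The web height is 158 mm.

Two wide flanges with a thin centred web — an I-beam. Overall 210 mm minus two 26 mm flanges gives a web of 210 − 2·26 = 158 mm.


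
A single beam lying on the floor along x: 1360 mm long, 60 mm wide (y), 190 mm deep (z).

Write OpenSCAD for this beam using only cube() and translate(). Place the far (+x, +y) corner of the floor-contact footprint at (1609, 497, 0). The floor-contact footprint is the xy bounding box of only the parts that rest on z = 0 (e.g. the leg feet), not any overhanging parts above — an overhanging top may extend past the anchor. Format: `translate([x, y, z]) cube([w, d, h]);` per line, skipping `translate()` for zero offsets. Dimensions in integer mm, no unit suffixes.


translate([249, 437, 0]) cube([1360, 60, 190]);


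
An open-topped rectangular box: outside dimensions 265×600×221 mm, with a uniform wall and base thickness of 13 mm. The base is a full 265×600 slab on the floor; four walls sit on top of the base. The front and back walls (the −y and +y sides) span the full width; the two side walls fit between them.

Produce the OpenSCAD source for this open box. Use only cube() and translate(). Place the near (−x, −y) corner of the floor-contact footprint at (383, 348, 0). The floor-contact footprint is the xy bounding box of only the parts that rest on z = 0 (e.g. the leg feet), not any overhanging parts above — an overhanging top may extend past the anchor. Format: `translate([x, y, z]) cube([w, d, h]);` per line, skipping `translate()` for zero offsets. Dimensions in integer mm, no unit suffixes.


translate([383, 348, 0]) cube([265, 600, 13]);
translate([383, 348, 13]) cube([265, 13, 208]);
translate([383, 935, 13]) cube([265, 13, 208]);
translate([383, 361, 13]) cube([13, 574, 208]);
translate([635, 361, 13]) cube([13, 574, 208]);


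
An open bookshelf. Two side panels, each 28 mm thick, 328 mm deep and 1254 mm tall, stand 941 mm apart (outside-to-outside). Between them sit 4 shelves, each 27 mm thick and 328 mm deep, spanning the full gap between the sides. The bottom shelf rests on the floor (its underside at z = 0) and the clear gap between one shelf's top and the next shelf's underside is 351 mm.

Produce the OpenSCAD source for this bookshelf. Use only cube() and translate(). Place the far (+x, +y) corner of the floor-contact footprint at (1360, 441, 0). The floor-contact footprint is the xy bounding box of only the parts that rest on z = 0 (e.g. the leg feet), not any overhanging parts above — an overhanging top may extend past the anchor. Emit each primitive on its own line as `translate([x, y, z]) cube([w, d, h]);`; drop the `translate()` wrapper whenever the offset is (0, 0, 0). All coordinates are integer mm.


translate([419, 113, 0]) cube([28, 328, 1254]);
translate([1332, 113, 0]) cube([28, 328, 1254]);
translate([447, 113, 0]) cube([885, 328, 27]);
translate([447, 113, 378]) cube([885, 328, 27]);
translate([447, 113, 756]) cube([885, 328, 27]);
translate([447, 113, 1134]) cube([885, 328, 27]);


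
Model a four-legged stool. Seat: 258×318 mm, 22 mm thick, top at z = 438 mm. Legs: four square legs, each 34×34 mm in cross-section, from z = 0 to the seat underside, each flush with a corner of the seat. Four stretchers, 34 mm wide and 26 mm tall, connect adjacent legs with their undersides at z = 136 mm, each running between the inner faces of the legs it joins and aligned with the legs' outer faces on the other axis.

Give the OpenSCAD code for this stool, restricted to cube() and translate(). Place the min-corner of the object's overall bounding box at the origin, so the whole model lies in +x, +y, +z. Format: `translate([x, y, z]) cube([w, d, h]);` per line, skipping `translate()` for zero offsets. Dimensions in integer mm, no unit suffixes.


// leg_h = 438 - 22 = 416
// stretcher span = 258 - 2*34 = 190
translate([0, 0, 416]) cube([258, 318, 22]);
cube([34, 34, 416]);
translate([224, 0, 0]) cube([34, 34, 416]);
translate([0, 284, 0]) cube([34, 34, 416]);
translate([224, 284, 0]) cube([34, 34, 416]);
translate([34, 0, 136]) cube([190, 34, 26]);
translate([34, 284, 136]) cube([190, 34, 26]);
translate([0, 34, 136]) cube([34, 250, 26]);
translate([224, 34, 136]) cube([34, 250, 26]);


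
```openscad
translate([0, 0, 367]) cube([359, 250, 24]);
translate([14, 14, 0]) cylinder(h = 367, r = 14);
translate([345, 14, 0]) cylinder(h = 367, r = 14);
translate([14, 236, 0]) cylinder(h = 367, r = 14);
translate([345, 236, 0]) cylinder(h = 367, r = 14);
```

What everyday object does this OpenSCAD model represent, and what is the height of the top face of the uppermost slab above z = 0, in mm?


A stool. The seat height is 391 mm.

A 359×250×24 slab at z = 367 on four corner cylinders — a stool. The seat top is 367 + 24 = 391 mm.


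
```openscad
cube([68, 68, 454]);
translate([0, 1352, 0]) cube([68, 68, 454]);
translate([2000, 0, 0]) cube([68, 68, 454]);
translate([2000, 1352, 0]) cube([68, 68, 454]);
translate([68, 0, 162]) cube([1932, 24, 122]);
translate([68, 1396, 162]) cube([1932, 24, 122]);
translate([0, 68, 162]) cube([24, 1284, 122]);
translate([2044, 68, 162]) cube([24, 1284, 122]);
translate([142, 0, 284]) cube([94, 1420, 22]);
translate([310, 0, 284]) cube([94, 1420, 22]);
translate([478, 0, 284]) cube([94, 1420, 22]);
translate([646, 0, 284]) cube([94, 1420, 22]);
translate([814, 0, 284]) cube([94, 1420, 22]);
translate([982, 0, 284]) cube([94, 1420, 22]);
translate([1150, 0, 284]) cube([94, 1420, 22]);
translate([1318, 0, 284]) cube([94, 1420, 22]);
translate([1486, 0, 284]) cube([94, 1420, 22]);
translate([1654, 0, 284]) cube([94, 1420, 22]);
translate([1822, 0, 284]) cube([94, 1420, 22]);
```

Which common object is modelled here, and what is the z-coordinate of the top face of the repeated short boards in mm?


A bed frame. The slat-top height is 306 mm.

Four posts, four rails, and a row of slats — a bed frame. Slats sit on the rails at z = 162 + 122 = 284; with slat thickness 22, the top is 306 mm.


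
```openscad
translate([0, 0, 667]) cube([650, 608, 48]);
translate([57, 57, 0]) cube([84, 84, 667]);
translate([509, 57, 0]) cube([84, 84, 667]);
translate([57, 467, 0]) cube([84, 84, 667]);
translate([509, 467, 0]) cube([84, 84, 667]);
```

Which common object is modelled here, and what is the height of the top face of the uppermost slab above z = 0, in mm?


A table. The table height is 715 mm.

A 650×608×48 slab sits at z = 667 on four 84 mm square posts — a table. The top surface is at 667 + 48 = 715 mm.


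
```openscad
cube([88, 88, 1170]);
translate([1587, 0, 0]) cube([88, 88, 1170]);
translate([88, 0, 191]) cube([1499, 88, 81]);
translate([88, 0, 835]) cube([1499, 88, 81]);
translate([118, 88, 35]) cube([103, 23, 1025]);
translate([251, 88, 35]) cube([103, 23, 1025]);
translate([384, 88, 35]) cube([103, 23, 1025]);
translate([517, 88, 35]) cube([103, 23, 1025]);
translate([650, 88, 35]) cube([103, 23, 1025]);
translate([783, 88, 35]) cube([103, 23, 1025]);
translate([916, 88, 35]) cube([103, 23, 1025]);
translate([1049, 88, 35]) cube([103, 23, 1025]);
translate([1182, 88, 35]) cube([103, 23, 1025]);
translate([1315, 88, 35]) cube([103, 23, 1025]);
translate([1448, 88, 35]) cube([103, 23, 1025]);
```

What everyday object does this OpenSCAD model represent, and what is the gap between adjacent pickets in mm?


A fence section. The picket gap is 30 mm.

Two posts, two rails, 11 pickets — a fence section. Span 1499 mm holds 11 pickets of 103 mm with 12 equal gaps: ⌊(1499 − 11·103) / 12⌋ = 30 mm.


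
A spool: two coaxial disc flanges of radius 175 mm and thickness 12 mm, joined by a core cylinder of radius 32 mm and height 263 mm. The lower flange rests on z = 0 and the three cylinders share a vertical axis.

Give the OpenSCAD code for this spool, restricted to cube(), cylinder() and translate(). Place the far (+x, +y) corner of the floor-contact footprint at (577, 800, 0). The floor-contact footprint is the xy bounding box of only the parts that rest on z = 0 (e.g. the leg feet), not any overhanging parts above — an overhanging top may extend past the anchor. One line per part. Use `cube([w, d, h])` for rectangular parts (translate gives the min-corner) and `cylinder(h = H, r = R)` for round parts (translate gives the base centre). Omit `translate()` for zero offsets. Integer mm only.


translate([402, 625, 0]) cylinder(h = 12, r = 175);
translate([402, 625, 12]) cylinder(h = 263, r = 32);
translate([402, 625, 275]) cylinder(h = 12, r = 175);


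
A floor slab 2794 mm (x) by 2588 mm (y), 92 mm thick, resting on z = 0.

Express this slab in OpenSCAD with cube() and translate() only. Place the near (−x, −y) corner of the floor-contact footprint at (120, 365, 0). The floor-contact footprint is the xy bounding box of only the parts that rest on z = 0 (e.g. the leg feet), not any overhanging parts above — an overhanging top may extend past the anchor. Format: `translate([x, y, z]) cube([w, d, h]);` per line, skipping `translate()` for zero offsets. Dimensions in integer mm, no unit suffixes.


translate([120, 365, 0]) cube([2794, 2588, 92]);


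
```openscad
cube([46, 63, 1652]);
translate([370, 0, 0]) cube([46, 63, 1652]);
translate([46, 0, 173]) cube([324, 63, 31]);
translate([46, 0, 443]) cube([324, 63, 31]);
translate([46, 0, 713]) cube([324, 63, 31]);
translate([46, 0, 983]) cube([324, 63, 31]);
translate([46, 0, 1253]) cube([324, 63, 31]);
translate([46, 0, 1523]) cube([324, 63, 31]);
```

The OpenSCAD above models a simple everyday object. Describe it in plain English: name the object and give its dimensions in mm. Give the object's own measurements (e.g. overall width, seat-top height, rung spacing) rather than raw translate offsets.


A straight ladder. Two 46×63 mm vertical rails, 1652 mm tall, stand 416 mm apart (outside-to-outside) with their front faces coplanar on the −y side. 6 rungs, each 63 mm deep and 31 mm tall, span between the inner faces of the rails, front faces flush with the rails. The lowest rung's underside is at z = 173 mm and rungs are spaced 270 mm apart (underside to underside).


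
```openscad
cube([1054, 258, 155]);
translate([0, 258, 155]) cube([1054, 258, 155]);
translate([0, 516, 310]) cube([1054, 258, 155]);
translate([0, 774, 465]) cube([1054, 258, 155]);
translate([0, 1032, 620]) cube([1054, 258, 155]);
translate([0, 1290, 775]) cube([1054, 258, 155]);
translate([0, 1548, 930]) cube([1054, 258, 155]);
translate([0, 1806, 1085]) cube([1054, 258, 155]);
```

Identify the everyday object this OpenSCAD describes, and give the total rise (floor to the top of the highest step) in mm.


A staircase. The total rise is 1240 mm.

8 identical blocks, each offset up and back from the previous — a staircase. Each step is 155 mm tall and there are 8 of them, so the total rise is 8 × 155 = 1240 mm.


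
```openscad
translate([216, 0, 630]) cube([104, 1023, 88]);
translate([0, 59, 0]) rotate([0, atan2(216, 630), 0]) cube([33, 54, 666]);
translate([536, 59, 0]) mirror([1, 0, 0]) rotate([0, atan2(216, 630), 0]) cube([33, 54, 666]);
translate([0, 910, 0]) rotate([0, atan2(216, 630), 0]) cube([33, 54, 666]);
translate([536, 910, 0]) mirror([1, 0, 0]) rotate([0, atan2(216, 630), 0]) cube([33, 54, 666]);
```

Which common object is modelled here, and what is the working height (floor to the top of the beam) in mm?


A sawhorse. The overall height is 718 mm.

A beam across two mirrored pairs of raked legs — a sawhorse. The beam's underside is at z = 630 (matching the legs' vertical rise in atan2(216, 630)) and the beam is 88 mm tall, so its top is at 630 + 88 = 718 mm. The raked legs top out at the beam's underside, so that is the highest point.


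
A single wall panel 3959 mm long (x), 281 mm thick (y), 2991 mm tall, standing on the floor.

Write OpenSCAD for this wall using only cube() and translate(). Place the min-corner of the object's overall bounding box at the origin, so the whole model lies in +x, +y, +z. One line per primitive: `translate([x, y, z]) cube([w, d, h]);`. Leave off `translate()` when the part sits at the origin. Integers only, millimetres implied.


cube([3959, 281, 2991]);


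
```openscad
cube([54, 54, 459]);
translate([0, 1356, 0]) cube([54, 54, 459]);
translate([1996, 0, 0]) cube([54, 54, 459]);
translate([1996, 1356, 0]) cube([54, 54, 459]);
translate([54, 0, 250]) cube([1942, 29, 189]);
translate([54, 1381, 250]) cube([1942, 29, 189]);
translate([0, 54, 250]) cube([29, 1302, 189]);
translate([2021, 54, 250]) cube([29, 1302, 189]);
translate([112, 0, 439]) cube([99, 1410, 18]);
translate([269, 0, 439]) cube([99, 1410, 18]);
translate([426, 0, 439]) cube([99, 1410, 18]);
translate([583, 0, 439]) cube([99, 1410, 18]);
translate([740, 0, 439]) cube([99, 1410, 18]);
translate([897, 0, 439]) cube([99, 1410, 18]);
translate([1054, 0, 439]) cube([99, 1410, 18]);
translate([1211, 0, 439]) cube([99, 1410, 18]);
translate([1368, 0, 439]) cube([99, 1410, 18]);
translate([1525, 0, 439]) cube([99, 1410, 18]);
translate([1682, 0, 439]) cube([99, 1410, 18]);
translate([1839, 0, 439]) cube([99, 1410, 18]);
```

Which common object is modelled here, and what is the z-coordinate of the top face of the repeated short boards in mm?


A bed frame. The slat-top height is 457 mm.

Four posts, four rails, and a row of slats — a bed frame. Slats sit on the rails at z = 250 + 189 = 439; with slat thickness 18, the top is 457 mm.


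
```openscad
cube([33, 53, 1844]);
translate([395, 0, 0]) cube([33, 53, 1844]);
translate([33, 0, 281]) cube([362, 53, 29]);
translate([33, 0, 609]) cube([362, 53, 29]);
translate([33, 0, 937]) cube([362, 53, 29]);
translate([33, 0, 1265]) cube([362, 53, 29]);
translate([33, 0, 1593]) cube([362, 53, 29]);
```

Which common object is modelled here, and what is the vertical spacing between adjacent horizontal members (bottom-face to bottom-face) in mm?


A ladder. The rung spacing is 328 mm.

Two tall 33×53 posts with 5 short bars between them — a ladder. Adjacent rungs sit at z = 281 and z = 609, so the spacing is 609 − 281 = 328 mm.


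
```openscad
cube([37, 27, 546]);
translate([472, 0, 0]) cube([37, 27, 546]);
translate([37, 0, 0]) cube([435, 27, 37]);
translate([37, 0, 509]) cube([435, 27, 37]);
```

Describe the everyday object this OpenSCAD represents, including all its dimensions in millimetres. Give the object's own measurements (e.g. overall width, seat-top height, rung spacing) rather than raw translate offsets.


A rectangular picture frame lying in the x–z plane (depth along y). The opening is 435 mm wide (x) by 472 mm tall (z), surrounded by a border 37 mm wide on all four sides. The frame is 27 mm deep and is made of two full-height vertical stiles with two horizontal rails fitted between them.


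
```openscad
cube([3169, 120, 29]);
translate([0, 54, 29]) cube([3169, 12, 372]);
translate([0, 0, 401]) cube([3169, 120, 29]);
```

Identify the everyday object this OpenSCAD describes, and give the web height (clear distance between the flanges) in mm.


An I-beam. The web height is 372 mm.

Two wide flanges with a thin centred web — an I-beam. Overall 430 mm minus two 29 mm flanges gives a web of 430 − 2·29 = 372 mm.


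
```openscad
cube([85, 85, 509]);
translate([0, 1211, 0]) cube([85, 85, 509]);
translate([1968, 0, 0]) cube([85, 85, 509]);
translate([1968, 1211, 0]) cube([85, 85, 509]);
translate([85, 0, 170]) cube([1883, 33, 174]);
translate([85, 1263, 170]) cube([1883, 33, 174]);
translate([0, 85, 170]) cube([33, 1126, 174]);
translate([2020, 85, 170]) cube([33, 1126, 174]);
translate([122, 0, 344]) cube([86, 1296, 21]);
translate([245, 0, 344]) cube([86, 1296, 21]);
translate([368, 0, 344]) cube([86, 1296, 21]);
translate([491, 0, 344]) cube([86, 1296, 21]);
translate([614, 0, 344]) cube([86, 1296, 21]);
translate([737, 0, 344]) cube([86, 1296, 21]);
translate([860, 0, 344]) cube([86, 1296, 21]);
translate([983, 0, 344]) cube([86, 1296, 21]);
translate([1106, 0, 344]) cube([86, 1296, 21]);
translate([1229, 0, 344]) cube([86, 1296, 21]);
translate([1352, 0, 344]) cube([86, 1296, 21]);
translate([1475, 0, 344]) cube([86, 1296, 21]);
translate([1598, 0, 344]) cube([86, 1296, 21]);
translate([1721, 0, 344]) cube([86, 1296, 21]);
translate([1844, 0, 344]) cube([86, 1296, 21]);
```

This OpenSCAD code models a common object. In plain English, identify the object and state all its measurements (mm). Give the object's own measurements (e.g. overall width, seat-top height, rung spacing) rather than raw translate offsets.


A bed frame 2053 mm long (x) by 1296 mm wide (y). Four 85×85 mm corner posts, 509 mm tall, at the corners of the footprint. Four rails of 33 mm thickness and 174 mm height run between adjacent posts with their undersides at z = 170 mm, their outer faces flush with the outside of the frame (the two x-running rails run between the posts' inner faces; the two y-running rails run between the posts' inner faces). 15 slats, each 86 mm wide (x) and 21 mm thick, lie across the top of the two x-running rails, running the full 1296 mm width of the frame in y; along x they sit between the end posts with a 37 mm gap after the −x posts and between neighbouring slats, leaving 38 mm before the +x posts.


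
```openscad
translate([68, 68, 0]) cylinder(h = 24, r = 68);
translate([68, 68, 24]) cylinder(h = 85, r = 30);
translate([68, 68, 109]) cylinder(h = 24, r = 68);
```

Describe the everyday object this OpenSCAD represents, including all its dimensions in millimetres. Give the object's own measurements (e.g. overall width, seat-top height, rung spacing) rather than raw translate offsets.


A spool: two coaxial disc flanges of radius 68 mm and thickness 24 mm, joined by a core cylinder of radius 30 mm and height 85 mm. The lower flange rests on z = 0 and the three cylinders share a vertical axis.


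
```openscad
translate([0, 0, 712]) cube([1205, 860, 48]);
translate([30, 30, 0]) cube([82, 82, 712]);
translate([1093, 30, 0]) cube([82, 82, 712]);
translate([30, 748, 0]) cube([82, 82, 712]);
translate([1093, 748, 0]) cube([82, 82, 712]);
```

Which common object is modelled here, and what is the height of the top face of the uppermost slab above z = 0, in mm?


A table. The table height is 760 mm.

A 1205×860×48 slab sits at z = 712 on four 82 mm square posts — a table. The top surface is at 712 + 48 = 760 mm.


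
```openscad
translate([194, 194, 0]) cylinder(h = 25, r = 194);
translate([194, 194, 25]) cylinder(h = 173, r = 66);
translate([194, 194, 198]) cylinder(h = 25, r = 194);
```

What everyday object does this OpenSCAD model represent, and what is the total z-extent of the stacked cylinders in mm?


A spool. The overall height is 223 mm.

Three coaxial cylinders, large–small–large — a spool. Two 25 mm flanges and a 173 mm core give 25 + 173 + 25 = 223 mm.


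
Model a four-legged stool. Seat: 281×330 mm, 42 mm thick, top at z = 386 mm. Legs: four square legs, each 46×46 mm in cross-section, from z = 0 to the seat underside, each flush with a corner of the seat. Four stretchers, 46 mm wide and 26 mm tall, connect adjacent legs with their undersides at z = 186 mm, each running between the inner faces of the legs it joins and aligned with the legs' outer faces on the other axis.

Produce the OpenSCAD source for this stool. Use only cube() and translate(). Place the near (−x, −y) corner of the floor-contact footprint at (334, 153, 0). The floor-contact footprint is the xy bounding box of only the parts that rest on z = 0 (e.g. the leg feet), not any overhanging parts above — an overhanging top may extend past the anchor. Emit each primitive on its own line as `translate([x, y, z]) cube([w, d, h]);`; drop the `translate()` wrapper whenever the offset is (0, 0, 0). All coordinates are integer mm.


translate([334, 153, 344]) cube([281, 330, 42]);
translate([334, 153, 0]) cube([46, 46, 344]);
translate([569, 153, 0]) cube([46, 46, 344]);
translate([334, 437, 0]) cube([46, 46, 344]);
translate([569, 437, 0]) cube([46, 46, 344]);
translate([380, 153, 186]) cube([189, 46, 26]);
translate([380, 437, 186]) cube([189, 46, 26]);
translate([334, 199, 186]) cube([46, 238, 26]);
translate([569, 199, 186]) cube([46, 238, 26]);


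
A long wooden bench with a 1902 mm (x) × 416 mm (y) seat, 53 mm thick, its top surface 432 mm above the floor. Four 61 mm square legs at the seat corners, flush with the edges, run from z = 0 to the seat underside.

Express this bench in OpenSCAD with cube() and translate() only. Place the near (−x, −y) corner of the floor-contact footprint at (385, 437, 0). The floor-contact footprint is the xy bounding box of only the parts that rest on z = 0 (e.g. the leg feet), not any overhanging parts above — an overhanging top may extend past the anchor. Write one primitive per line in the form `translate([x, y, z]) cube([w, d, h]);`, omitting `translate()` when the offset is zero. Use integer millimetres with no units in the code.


// leg_h = 432 − 53 = 379
translate([385, 437, 379]) cube([1902, 416, 53]);
translate([385, 437, 0]) cube([61, 61, 379]);
translate([385, 792, 0]) cube([61, 61, 379]);
translate([2226, 437, 0]) cube([61, 61, 379]);
translate([2226, 792, 0]) cube([61, 61, 379]);


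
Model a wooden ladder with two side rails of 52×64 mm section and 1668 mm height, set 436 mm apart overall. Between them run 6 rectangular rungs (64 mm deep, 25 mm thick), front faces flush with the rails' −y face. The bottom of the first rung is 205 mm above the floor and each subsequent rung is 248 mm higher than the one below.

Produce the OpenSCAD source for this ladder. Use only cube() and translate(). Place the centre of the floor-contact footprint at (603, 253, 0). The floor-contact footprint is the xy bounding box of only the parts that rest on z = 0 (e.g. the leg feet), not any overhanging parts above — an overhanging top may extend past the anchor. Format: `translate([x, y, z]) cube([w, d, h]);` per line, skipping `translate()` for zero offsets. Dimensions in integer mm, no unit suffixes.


translate([385, 221, 0]) cube([52, 64, 1668]);
translate([769, 221, 0]) cube([52, 64, 1668]);
translate([437, 221, 205]) cube([332, 64, 25]);
translate([437, 221, 453]) cube([332, 64, 25]);
translate([437, 221, 701]) cube([332, 64, 25]);
translate([437, 221, 949]) cube([332, 64, 25]);
translate([437, 221, 1197]) cube([332, 64, 25]);
translate([437, 221, 1445]) cube([332, 64, 25]);


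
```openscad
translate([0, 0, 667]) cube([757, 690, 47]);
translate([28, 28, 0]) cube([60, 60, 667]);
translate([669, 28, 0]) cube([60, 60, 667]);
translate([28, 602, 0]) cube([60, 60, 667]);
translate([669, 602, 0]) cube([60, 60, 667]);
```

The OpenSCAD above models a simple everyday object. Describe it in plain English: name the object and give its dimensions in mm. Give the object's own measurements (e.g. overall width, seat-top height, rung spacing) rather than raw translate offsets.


A rectangular dining table. The top is 757×690×47 mm with its upper surface at z = 714 mm. It stands on four 60×60 mm square legs, each inset 28 mm from the nearest pair of top edges, running from the floor to the underside of the top.


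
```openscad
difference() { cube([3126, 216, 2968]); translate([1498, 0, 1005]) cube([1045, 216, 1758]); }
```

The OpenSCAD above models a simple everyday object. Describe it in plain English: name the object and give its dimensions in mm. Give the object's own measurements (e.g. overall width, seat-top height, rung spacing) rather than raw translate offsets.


A wall 3126 mm long (x), 216 mm thick (y), 2968 mm tall, with a rectangular window opening cut through it. The opening is 1045 mm wide and 1758 mm tall; its sill is at z = 1005 mm and its near (−x) edge is 1498 mm from the wall's −x end. The opening passes through the full wall thickness.


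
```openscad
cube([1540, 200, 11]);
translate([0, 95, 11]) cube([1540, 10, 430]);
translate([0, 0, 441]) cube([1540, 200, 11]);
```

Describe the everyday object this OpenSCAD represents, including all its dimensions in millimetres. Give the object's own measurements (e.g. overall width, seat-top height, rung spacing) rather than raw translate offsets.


An I-beam lying along x, 1540 mm long. Overall section height 452 mm. Two flanges 200 mm wide (y) and 11 mm thick, one on the floor and one at the top; a web 10 mm thick runs between them, centred on the flange width.


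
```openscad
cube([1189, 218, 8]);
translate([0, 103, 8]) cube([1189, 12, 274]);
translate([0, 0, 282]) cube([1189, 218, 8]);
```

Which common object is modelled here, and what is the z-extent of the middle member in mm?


An I-beam. The web height is 274 mm.

Two wide flanges with a thin centred web — an I-beam. Overall 290 mm minus two 8 mm flanges gives a web of 290 − 2·8 = 274 mm.


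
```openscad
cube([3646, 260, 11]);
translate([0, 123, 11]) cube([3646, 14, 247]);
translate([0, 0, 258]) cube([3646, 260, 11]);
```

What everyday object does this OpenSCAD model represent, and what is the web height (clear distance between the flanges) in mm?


An I-beam. The web height is 247 mm.

Two wide flanges with a thin centred web — an I-beam. Overall 269 mm minus two 11 mm flanges gives a web of 269 − 2·11 = 247 mm.


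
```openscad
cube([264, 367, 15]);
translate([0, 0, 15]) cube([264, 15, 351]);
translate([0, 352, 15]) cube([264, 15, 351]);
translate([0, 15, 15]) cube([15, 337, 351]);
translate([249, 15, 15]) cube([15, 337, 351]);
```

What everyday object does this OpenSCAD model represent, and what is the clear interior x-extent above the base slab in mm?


An open box. The internal width is 234 mm.

A 264×367 base slab with four walls standing on it — an open box. The base is 264 mm wide and the walls are 15 mm thick, so the internal width is 264 − 2 × 15 = 234 mm.


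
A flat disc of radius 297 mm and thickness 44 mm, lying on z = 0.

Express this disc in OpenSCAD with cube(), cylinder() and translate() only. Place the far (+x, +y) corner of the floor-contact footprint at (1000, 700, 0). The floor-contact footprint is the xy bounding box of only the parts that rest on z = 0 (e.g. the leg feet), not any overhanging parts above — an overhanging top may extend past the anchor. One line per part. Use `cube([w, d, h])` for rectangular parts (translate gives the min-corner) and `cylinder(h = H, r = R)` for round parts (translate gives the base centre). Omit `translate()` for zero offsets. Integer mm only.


translate([703, 403, 0]) cylinder(h = 44, r = 297);


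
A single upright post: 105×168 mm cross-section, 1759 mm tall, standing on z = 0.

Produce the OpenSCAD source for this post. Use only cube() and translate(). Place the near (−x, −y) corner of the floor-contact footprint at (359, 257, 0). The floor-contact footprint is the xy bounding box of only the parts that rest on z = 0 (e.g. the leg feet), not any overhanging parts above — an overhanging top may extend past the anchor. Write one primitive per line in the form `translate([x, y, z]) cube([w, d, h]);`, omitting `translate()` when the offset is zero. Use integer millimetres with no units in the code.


translate([359, 257, 0]) cube([105, 168, 1759]);


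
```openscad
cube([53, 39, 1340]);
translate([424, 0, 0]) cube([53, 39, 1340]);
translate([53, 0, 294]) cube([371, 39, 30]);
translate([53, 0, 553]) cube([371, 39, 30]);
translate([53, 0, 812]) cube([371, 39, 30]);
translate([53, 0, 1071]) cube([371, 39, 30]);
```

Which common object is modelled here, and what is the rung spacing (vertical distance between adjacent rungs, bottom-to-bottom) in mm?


A ladder. The rung spacing is 259 mm.

Two tall 53×39 posts with 4 short bars between them — a ladder. Adjacent rungs sit at z = 294 and z = 553, so the spacing is 553 − 294 = 259 mm.


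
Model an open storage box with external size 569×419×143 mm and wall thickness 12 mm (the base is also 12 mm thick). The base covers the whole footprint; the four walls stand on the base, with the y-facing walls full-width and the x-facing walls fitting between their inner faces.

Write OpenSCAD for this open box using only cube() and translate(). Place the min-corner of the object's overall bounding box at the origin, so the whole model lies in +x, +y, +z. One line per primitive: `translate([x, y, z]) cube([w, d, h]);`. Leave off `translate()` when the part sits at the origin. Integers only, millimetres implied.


cube([569, 419, 12]);
translate([0, 0, 12]) cube([569, 12, 131]);
translate([0, 407, 12]) cube([569, 12, 131]);
translate([0, 12, 12]) cube([12, 395, 131]);
translate([557, 12, 12]) cube([12, 395, 131]);


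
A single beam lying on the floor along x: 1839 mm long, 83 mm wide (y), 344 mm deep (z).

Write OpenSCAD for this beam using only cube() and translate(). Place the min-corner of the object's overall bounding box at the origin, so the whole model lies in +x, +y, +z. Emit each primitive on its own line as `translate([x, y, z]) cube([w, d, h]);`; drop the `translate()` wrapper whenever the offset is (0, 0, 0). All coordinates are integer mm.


cube([1839, 83, 344]);


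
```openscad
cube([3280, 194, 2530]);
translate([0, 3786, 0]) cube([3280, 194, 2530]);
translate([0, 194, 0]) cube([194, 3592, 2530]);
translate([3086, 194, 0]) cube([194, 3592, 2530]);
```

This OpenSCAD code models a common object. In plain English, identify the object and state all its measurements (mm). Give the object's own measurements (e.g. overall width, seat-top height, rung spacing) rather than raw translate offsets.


The wall frame of a small rectangular building: four walls, each 2530 mm tall and 194 mm thick, enclosing a footprint 3280 mm (x) by 3980 mm (y) outside-to-outside, with no floor or roof. The front and back walls (the −y and +y sides) span the full width; the two side walls fit between them.
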